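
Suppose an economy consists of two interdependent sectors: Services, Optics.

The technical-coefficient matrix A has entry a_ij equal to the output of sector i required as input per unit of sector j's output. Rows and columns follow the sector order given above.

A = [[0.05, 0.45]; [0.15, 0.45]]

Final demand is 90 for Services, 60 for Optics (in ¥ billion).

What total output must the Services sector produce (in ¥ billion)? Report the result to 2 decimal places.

x_S = 168.13

I − A =
  [   0.95    -0.45]
  [  -0.15     0.55]
det(I−A) = (0.95)(0.55) − (-0.45)(-0.15) = 0.4550
adj(I−A) = [[0.55, 0.45], [0.15, 0.95]]
(I − A)⁻¹ = adj(I−A) / det(I−A) ≈
  [   1.2088     0.9890]
  [   0.3297     2.0879]
x = (I − A)⁻¹ d = adj(I−A)·d / det(I−A), with det(I−A) = 0.4550:
  x_S = (0.55·90 + 0.45·60) / 0.4550 = 76.50 / 0.4550 ≈ 168.13
  x_O = (0.15·90 + 0.95·60) / 0.4550 = 70.50 / 0.4550 ≈ 154.95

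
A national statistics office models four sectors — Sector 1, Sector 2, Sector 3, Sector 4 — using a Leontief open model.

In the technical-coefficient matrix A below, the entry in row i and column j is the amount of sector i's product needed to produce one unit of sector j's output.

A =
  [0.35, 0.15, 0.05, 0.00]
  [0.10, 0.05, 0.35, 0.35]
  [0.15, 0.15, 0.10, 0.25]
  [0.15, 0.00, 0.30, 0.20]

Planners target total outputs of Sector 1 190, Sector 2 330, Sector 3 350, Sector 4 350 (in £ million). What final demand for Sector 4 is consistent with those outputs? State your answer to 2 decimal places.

I − A =
  [   0.65    -0.15    -0.05     0.00]
  [  -0.10     0.95    -0.35    -0.35]
  [  -0.15    -0.15     0.90    -0.25]
  [  -0.15     0.00    -0.30     0.80]
d = (I − A) x:
  d_1 = (+0.65)·190 + (-0.15)·330 + (-0.05)·350 + (+0.00)·350 = 56.50
  d_2 = (-0.10)·190 + (+0.95)·330 + (-0.35)·350 + (-0.35)·350 = 49.50
  d_3 = (-0.15)·190 + (-0.15)·330 + (+0.90)·350 + (-0.25)·350 = 149.50
  d_4 = (-0.15)·190 + (+0.00)·330 + (-0.30)·350 + (+0.80)·350 = 146.50

d_4 = 146.50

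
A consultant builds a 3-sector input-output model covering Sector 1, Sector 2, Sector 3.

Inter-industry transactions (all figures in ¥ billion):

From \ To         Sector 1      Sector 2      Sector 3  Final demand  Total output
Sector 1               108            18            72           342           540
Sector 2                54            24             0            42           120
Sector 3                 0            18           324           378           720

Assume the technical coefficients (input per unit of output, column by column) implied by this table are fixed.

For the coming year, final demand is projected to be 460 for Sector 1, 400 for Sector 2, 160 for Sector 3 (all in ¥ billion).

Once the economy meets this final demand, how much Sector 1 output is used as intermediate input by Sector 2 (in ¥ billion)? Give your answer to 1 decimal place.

z_12 = 88.9

Technical coefficients a_ij = z_ij / X_j:
  a_11 = 108/540 = 0.20, a_21 = 54/540 = 0.10, a_31 = 0/540 = 0.00
  a_12 = 18/120 = 0.15, a_22 = 24/120 = 0.20, a_32 = 18/120 = 0.15
  a_13 = 72/720 = 0.10, a_23 = 0/720 = 0.00, a_33 = 324/720 = 0.45
I − A =
  [   0.80    -0.15    -0.10]
  [  -0.10     0.80     0.00]
  [   0.00    -0.15     0.55]
Cofactors of I−A, C_ij = (−1)^(i+j)·(minor ij) (rows/columns in the sector order above):
  C_11 = (0.80)(0.55) − (0.00)(-0.15) = 0.4400
  C_12 = −[(-0.10)(0.55) − (0.00)(0.00)] = 0.0550
  C_13 = (-0.10)(-0.15) − (0.80)(0.00) = 0.0150
  C_21 = −[(-0.15)(0.55) − (-0.10)(-0.15)] = 0.0975
  C_22 = (0.80)(0.55) − (-0.10)(0.00) = 0.4400
  C_23 = −[(0.80)(-0.15) − (-0.15)(0.00)] = 0.1200
  C_31 = (-0.15)(0.00) − (-0.10)(0.80) = 0.0800
  C_32 = −[(0.80)(0.00) − (-0.10)(-0.10)] = 0.0100
  C_33 = (0.80)(0.80) − (-0.15)(-0.10) = 0.6250
det(I−A) = Σ_j (I−A)_1j·C_1j = (0.80)(0.4400) + (-0.15)(0.0550) + (-0.10)(0.0150) = 0.34225
adj(I−A) = Cᵀ =
  [ 0.4400   0.0975   0.0800]
  [ 0.0550   0.4400   0.0100]
  [ 0.0150   0.1200   0.6250]
(I − A)⁻¹ = adj(I−A) / det(I−A) ≈
  [   1.2856     0.2849     0.2337]
  [   0.1607     1.2856     0.0292]
  [   0.0438     0.3506     1.8262]
First solve x = (I − A)⁻¹ d = adj(I−A)·d / det(I−A); in particular x_2 = (0.0550·460 + 0.4400·400 + 0.0100·160) / 0.34225 = 202.90 / 0.34225 ≈ 592.841.
Intermediate flow from 1 to 2: z_12 = a_12 · x_2 = 0.15 × 202.90 / 0.34225 = 30.435 / 0.34225 ≈ 88.9.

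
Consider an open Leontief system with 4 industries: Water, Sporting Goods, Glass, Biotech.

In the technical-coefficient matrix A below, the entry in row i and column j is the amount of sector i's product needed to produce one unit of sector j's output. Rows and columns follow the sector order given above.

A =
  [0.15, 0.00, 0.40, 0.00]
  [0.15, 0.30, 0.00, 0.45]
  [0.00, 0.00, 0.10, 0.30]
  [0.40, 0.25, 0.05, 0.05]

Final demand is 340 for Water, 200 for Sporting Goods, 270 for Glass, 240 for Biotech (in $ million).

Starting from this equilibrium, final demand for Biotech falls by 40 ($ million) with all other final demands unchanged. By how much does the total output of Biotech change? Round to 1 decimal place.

Δx_4 = -57.0

I − A =
  [   0.85     0.00    -0.40     0.00]
  [  -0.15     0.70     0.00    -0.45]
  [   0.00     0.00     0.90    -0.30]
  [  -0.40    -0.25    -0.05     0.95]
Compute the cofactors C_ij = (−1)^(i+j)·(3×3 minor ij) of I−A; the adjugate is their transpose:
adj(I−A) = Cᵀ =
  [ 0.486750   0.030000   0.221000   0.084000]
  [ 0.288000   0.666000   0.148125   0.362250]
  [ 0.095250   0.063750   0.469625   0.178500]
  [ 0.285750   0.191250   0.156750   0.535500]
det(I−A) = Σ_j (I−A)_1j·C_1j = (0.85)(0.486750) + (0.00)(0.288000) + (-0.40)(0.095250) + (0.00)(0.285750) = 0.3756375
(I − A)⁻¹ = adj(I−A) / det(I−A) ≈
  [   1.2958     0.0799     0.5883     0.2236]
  [   0.7667     1.7730     0.3943     0.9644]
  [   0.2536     0.1697     1.2502     0.4752]
  [   0.7607     0.5091     0.4173     1.4256]
Δx = (I − A)⁻¹ Δd with Δd having -40 in the Biotech component and 0 elsewhere.
So Δx_4 = L_44 · (-40), where L_44 = adj(I−A)_44 / det(I−A) = 0.535500 / 0.3756375.
Δx_4 = 0.535500 × (-40) / 0.3756375 = -21.42 / 0.3756375 ≈ -57.0.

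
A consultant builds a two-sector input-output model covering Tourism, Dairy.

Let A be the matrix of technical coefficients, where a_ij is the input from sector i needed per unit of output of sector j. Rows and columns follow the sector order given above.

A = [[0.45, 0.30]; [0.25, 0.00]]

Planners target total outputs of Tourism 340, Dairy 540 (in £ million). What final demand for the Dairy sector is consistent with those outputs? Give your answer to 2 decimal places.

d_D = 455.00

I − A =
  [   0.55    -0.30]
  [  -0.25     1.00]
d = (I − A) x:
  d_T = (+0.55)·340 + (-0.30)·540 = 25.00
  d_D = (-0.25)·340 + (+1.00)·540 = 455.00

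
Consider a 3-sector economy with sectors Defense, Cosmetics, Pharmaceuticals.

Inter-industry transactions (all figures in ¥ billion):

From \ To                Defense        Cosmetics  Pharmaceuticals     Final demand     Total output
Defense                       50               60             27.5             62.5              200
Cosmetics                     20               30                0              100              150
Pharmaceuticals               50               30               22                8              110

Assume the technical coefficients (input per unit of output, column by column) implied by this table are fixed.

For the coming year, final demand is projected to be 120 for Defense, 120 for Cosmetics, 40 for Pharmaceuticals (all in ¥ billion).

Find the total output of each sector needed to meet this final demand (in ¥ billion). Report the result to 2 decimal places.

x_D = 328.75, x_C = 191.09, x_P = 200.51

Technical coefficients a_ij = z_ij / X_j:
  a_DD = 50/200 = 0.25, a_CD = 20/200 = 0.10, a_PD = 50/200 = 0.25
  a_DC = 60/150 = 0.40, a_CC = 30/150 = 0.20, a_PC = 30/150 = 0.20
  a_DP = 27.5/110 = 0.25, a_CP = 0/110 = 0.00, a_PP = 22/110 = 0.20
I − A =
  [   0.75    -0.40    -0.25]
  [  -0.10     0.80     0.00]
  [  -0.25    -0.20     0.80]
Cofactors of I−A, C_ij = (−1)^(i+j)·(minor ij) (rows/columns in the sector order above):
  C_11 = (0.80)(0.80) − (0.00)(-0.20) = 0.6400
  C_12 = −[(-0.10)(0.80) − (0.00)(-0.25)] = 0.0800
  C_13 = (-0.10)(-0.20) − (0.80)(-0.25) = 0.2200
  C_21 = −[(-0.40)(0.80) − (-0.25)(-0.20)] = 0.3700
  C_22 = (0.75)(0.80) − (-0.25)(-0.25) = 0.5375
  C_23 = −[(0.75)(-0.20) − (-0.40)(-0.25)] = 0.2500
  C_31 = (-0.40)(0.00) − (-0.25)(0.80) = 0.2000
  C_32 = −[(0.75)(0.00) − (-0.25)(-0.10)] = 0.0250
  C_33 = (0.75)(0.80) − (-0.40)(-0.10) = 0.5600
det(I−A) = Σ_j (I−A)_1j·C_1j = (0.75)(0.6400) + (-0.40)(0.0800) + (-0.25)(0.2200) = 0.3930
adj(I−A) = Cᵀ =
  [ 0.6400   0.3700   0.2000]
  [ 0.0800   0.5375   0.0250]
  [ 0.2200   0.2500   0.5600]
(I − A)⁻¹ = adj(I−A) / det(I−A) ≈
  [   1.6285     0.9415     0.5089]
  [   0.2036     1.3677     0.0636]
  [   0.5598     0.6361     1.4249]
x = (I − A)⁻¹ d = adj(I−A)·d / det(I−A), with det(I−A) = 0.3930:
  x_D = (0.6400·120 + 0.3700·120 + 0.2000·40) / 0.3930 = 129.20 / 0.3930 ≈ 328.75
  x_C = (0.0800·120 + 0.5375·120 + 0.0250·40) / 0.3930 = 75.10 / 0.3930 ≈ 191.09
  x_P = (0.2200·120 + 0.2500·120 + 0.5600·40) / 0.3930 = 78.80 / 0.3930 ≈ 200.51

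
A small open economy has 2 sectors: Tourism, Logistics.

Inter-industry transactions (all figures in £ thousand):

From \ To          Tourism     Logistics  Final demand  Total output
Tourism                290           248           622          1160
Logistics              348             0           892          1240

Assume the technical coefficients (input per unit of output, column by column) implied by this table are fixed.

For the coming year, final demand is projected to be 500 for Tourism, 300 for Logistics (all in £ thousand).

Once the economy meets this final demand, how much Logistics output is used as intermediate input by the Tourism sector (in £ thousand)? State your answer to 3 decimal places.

z_LT = 243.478

Technical coefficients a_ij = z_ij / X_j:
  a_TT = 290/1160 = 0.25, a_LT = 348/1160 = 0.30
  a_TL = 248/1240 = 0.20, a_LL = 0/1240 = 0.00
I − A =
  [   0.75    -0.20]
  [  -0.30     1.00]
det(I−A) = (0.75)(1.00) − (-0.20)(-0.30) = 0.6900
adj(I−A) = [[1.00, 0.20], [0.30, 0.75]]
(I − A)⁻¹ = adj(I−A) / det(I−A) ≈
  [   1.4493     0.2899]
  [   0.4348     1.0870]
First solve x = (I − A)⁻¹ d = adj(I−A)·d / det(I−A); in particular x_T = (1.00·500 + 0.20·300) / 0.6900 = 560.00 / 0.6900 ≈ 811.59420.
Intermediate flow from L to T: z_LT = a_LT · x_T = 0.30 × 560.00 / 0.6900 = 168.00 / 0.6900 ≈ 243.478.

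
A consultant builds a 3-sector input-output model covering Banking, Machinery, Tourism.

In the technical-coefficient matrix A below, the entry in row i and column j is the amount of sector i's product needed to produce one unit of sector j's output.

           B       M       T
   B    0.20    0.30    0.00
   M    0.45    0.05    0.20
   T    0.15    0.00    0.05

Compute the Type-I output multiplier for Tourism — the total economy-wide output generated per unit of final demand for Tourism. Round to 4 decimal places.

m_T = 1.4451

I − A =
  [   0.80    -0.30     0.00]
  [  -0.45     0.95    -0.20]
  [  -0.15     0.00     0.95]
Cofactors of I−A, C_ij = (−1)^(i+j)·(minor ij) (rows/columns in the sector order above):
  C_11 = (0.95)(0.95) − (-0.20)(0.00) = 0.9025
  C_12 = −[(-0.45)(0.95) − (-0.20)(-0.15)] = 0.4575
  C_13 = (-0.45)(0.00) − (0.95)(-0.15) = 0.1425
  C_21 = −[(-0.30)(0.95) − (0.00)(0.00)] = 0.2850
  C_22 = (0.80)(0.95) − (0.00)(-0.15) = 0.7600
  C_23 = −[(0.80)(0.00) − (-0.30)(-0.15)] = 0.0450
  C_31 = (-0.30)(-0.20) − (0.00)(0.95) = 0.0600
  C_32 = −[(0.80)(-0.20) − (0.00)(-0.45)] = 0.1600
  C_33 = (0.80)(0.95) − (-0.30)(-0.45) = 0.6250
det(I−A) = Σ_j (I−A)_1j·C_1j = (0.80)(0.9025) + (-0.30)(0.4575) + (0.00)(0.1425) = 0.58475
adj(I−A) = Cᵀ =
  [ 0.9025   0.2850   0.0600]
  [ 0.4575   0.7600   0.1600]
  [ 0.1425   0.0450   0.6250]
(I − A)⁻¹ = adj(I−A) / det(I−A) ≈
  [   1.54339     0.48739     0.10261]
  [   0.78239     1.29970     0.27362]
  [   0.24369     0.07696     1.06883]
The output multiplier for sector j is the column-j sum of the Leontief inverse (I − A)⁻¹ = adj(I−A) / det(I−A).
Column T of adj(I−A): (0.0600, 0.1600, 0.6250); det(I−A) = 0.58475.
m_T = (0.0600 + 0.1600 + 0.6250) / 0.58475 = 0.845 / 0.58475 ≈ 1.4451.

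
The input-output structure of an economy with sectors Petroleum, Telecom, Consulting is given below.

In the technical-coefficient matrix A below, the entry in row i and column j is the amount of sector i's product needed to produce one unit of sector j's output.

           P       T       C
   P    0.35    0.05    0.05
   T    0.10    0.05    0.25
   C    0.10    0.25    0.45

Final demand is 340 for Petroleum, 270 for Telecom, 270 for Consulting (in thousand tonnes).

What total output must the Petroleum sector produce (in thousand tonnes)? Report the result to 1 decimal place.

I − A =
  [   0.65    -0.05    -0.05]
  [  -0.10     0.95    -0.25]
  [  -0.10    -0.25     0.55]
Cofactors of I−A, C_ij = (−1)^(i+j)·(minor ij) (rows/columns in the sector order above):
  C_11 = (0.95)(0.55) − (-0.25)(-0.25) = 0.4600
  C_12 = −[(-0.10)(0.55) − (-0.25)(-0.10)] = 0.0800
  C_13 = (-0.10)(-0.25) − (0.95)(-0.10) = 0.1200
  C_21 = −[(-0.05)(0.55) − (-0.05)(-0.25)] = 0.0400
  C_22 = (0.65)(0.55) − (-0.05)(-0.10) = 0.3525
  C_23 = −[(0.65)(-0.25) − (-0.05)(-0.10)] = 0.1675
  C_31 = (-0.05)(-0.25) − (-0.05)(0.95) = 0.0600
  C_32 = −[(0.65)(-0.25) − (-0.05)(-0.10)] = 0.1675
  C_33 = (0.65)(0.95) − (-0.05)(-0.10) = 0.6125
det(I−A) = Σ_j (I−A)_1j·C_1j = (0.65)(0.4600) + (-0.05)(0.0800) + (-0.05)(0.1200) = 0.2890
adj(I−A) = Cᵀ =
  [ 0.4600   0.0400   0.0600]
  [ 0.0800   0.3525   0.1675]
  [ 0.1200   0.1675   0.6125]
(I − A)⁻¹ = adj(I−A) / det(I−A) ≈
  [   1.5917     0.1384     0.2076]
  [   0.2768     1.2197     0.5796]
  [   0.4152     0.5796     2.1194]
x = (I − A)⁻¹ d = adj(I−A)·d / det(I−A), with det(I−A) = 0.2890:
  x_P = (0.4600·340 + 0.0400·270 + 0.0600·270) / 0.2890 = 183.40 / 0.2890 ≈ 634.6
  x_T = (0.0800·340 + 0.3525·270 + 0.1675·270) / 0.2890 = 167.60 / 0.2890 ≈ 579.9
  x_C = (0.1200·340 + 0.1675·270 + 0.6125·270) / 0.2890 = 251.40 / 0.2890 ≈ 869.9

x_P = 634.6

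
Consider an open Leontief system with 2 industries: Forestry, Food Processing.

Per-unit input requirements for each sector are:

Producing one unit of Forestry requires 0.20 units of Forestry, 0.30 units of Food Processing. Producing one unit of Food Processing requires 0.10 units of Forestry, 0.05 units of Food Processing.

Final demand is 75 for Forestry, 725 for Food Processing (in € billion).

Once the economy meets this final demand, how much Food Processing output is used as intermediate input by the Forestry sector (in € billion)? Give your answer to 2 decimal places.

I − A =
  [   0.80    -0.10]
  [  -0.30     0.95]
det(I−A) = (0.80)(0.95) − (-0.10)(-0.30) = 0.7300
adj(I−A) = [[0.95, 0.10], [0.30, 0.80]]
(I − A)⁻¹ = adj(I−A) / det(I−A) ≈
  [   1.3014     0.1370]
  [   0.4110     1.0959]
First solve x = (I − A)⁻¹ d = adj(I−A)·d / det(I−A); in particular x_1 = (0.95·75 + 0.10·725) / 0.7300 = 143.75 / 0.7300 ≈ 196.9178.
Intermediate flow from 2 to 1: z_21 = a_21 · x_1 = 0.30 × 143.75 / 0.7300 = 43.125 / 0.7300 ≈ 59.08.

z_21 = 59.08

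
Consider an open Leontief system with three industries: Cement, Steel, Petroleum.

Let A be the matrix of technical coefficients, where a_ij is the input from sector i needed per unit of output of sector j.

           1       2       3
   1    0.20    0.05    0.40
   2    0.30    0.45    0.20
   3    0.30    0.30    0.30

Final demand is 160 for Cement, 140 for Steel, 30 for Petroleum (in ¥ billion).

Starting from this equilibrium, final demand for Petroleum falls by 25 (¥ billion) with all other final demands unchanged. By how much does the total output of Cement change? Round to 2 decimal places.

Δx_1 = -39.79

I − A =
  [   0.80    -0.05    -0.40]
  [  -0.30     0.55    -0.20]
  [  -0.30    -0.30     0.70]
Cofactors of I−A, C_ij = (−1)^(i+j)·(minor ij) (rows/columns in the sector order above):
  C_11 = (0.55)(0.70) − (-0.20)(-0.30) = 0.3250
  C_12 = −[(-0.30)(0.70) − (-0.20)(-0.30)] = 0.2700
  C_13 = (-0.30)(-0.30) − (0.55)(-0.30) = 0.2550
  C_21 = −[(-0.05)(0.70) − (-0.40)(-0.30)] = 0.1550
  C_22 = (0.80)(0.70) − (-0.40)(-0.30) = 0.4400
  C_23 = −[(0.80)(-0.30) − (-0.05)(-0.30)] = 0.2550
  C_31 = (-0.05)(-0.20) − (-0.40)(0.55) = 0.2300
  C_32 = −[(0.80)(-0.20) − (-0.40)(-0.30)] = 0.2800
  C_33 = (0.80)(0.55) − (-0.05)(-0.30) = 0.4250
det(I−A) = Σ_j (I−A)_1j·C_1j = (0.80)(0.3250) + (-0.05)(0.2700) + (-0.40)(0.2550) = 0.1445
adj(I−A) = Cᵀ =
  [ 0.3250   0.1550   0.2300]
  [ 0.2700   0.4400   0.2800]
  [ 0.2550   0.2550   0.4250]
(I − A)⁻¹ = adj(I−A) / det(I−A) ≈
  [   2.2491     1.0727     1.5917]
  [   1.8685     3.0450     1.9377]
  [   1.7647     1.7647     2.9412]
Δx = (I − A)⁻¹ Δd with Δd having -25 in the Petroleum component and 0 elsewhere.
So Δx_1 = L_13 · (-25), where L_13 = adj(I−A)_13 / det(I−A) = 0.2300 / 0.1445.
Δx_1 = 0.2300 × (-25) / 0.1445 = -5.75 / 0.1445 ≈ -39.79.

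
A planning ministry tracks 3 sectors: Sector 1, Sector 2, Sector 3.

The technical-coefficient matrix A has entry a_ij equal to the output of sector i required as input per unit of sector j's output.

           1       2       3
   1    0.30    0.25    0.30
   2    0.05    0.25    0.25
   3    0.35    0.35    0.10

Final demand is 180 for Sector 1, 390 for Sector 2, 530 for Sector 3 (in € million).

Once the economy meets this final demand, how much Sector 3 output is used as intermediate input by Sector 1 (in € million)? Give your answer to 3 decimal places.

I − A =
  [   0.70    -0.25    -0.30]
  [  -0.05     0.75    -0.25]
  [  -0.35    -0.35     0.90]
Cofactors of I−A, C_ij = (−1)^(i+j)·(minor ij) (rows/columns in the sector order above):
  C_11 = (0.75)(0.90) − (-0.25)(-0.35) = 0.5875
  C_12 = −[(-0.05)(0.90) − (-0.25)(-0.35)] = 0.1325
  C_13 = (-0.05)(-0.35) − (0.75)(-0.35) = 0.2800
  C_21 = −[(-0.25)(0.90) − (-0.30)(-0.35)] = 0.3300
  C_22 = (0.70)(0.90) − (-0.30)(-0.35) = 0.5250
  C_23 = −[(0.70)(-0.35) − (-0.25)(-0.35)] = 0.3325
  C_31 = (-0.25)(-0.25) − (-0.30)(0.75) = 0.2875
  C_32 = −[(0.70)(-0.25) − (-0.30)(-0.05)] = 0.1900
  C_33 = (0.70)(0.75) − (-0.25)(-0.05) = 0.5125
det(I−A) = Σ_j (I−A)_1j·C_1j = (0.70)(0.5875) + (-0.25)(0.1325) + (-0.30)(0.2800) = 0.294125
adj(I−A) = Cᵀ =
  [ 0.5875   0.3300   0.2875]
  [ 0.1325   0.5250   0.1900]
  [ 0.2800   0.3325   0.5125]
(I − A)⁻¹ = adj(I−A) / det(I−A) ≈
  [   1.9975     1.1220     0.9775]
  [   0.4505     1.7850     0.6460]
  [   0.9520     1.1305     1.7425]
First solve x = (I − A)⁻¹ d = adj(I−A)·d / det(I−A); in particular x_1 = (0.5875·180 + 0.3300·390 + 0.2875·530) / 0.294125 = 386.825 / 0.294125 ≈ 1315.17212.
Intermediate flow from 3 to 1: z_31 = a_31 · x_1 = 0.35 × 386.825 / 0.294125 = 135.38875 / 0.294125 ≈ 460.310.

z_31 = 460.310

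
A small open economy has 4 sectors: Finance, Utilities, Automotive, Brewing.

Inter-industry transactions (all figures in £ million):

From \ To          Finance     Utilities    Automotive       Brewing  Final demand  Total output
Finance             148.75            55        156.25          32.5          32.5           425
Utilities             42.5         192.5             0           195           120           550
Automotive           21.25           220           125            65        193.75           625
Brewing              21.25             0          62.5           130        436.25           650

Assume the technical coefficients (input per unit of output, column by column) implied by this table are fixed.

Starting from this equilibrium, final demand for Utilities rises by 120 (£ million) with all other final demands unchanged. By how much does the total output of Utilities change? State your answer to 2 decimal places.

Δx_2 = 204.61

Technical coefficients a_ij = z_ij / X_j:
  a_11 = 148.75/425 = 0.35, a_21 = 42.5/425 = 0.10, a_31 = 21.25/425 = 0.05, a_41 = 21.25/425 = 0.05
  a_12 = 55/550 = 0.10, a_22 = 192.5/550 = 0.35, a_32 = 220/550 = 0.40, a_42 = 0/550 = 0.00
  a_13 = 156.25/625 = 0.25, a_23 = 0/625 = 0.00, a_33 = 125/625 = 0.20, a_43 = 62.5/625 = 0.10
  a_14 = 32.5/650 = 0.05, a_24 = 195/650 = 0.30, a_34 = 65/650 = 0.10, a_44 = 130/650 = 0.20
I − A =
  [   0.65    -0.10    -0.25    -0.05]
  [  -0.10     0.65     0.00    -0.30]
  [  -0.05    -0.40     0.80    -0.10]
  [  -0.05     0.00    -0.10     0.80]
Compute the cofactors C_ij = (−1)^(i+j)·(3×3 minor ij) of I−A; the adjugate is their transpose:
adj(I−A) = Cᵀ =
  [ 0.397500   0.145000   0.136250   0.096250]
  [ 0.076500   0.396000   0.043750   0.158750]
  [ 0.067250   0.211500   0.326875   0.124375]
  [ 0.033250   0.035500   0.049375   0.311875]
det(I−A) = Σ_j (I−A)_1j·C_1j = (0.65)(0.397500) + (-0.10)(0.076500) + (-0.25)(0.067250) + (-0.05)(0.033250) = 0.23225
(I − A)⁻¹ = adj(I−A) / det(I−A) ≈
  [   1.7115     0.6243     0.5867     0.4144]
  [   0.3294     1.7051     0.1884     0.6835]
  [   0.2896     0.9107     1.4074     0.5355]
  [   0.1432     0.1529     0.2126     1.3428]
Δx = (I − A)⁻¹ Δd with Δd having +120 in the Utilities component and 0 elsewhere.
So Δx_2 = L_22 · (+120), where L_22 = adj(I−A)_22 / det(I−A) = 0.396000 / 0.23225.
Δx_2 = 0.396000 × (+120) / 0.23225 = 47.52 / 0.23225 ≈ 204.61.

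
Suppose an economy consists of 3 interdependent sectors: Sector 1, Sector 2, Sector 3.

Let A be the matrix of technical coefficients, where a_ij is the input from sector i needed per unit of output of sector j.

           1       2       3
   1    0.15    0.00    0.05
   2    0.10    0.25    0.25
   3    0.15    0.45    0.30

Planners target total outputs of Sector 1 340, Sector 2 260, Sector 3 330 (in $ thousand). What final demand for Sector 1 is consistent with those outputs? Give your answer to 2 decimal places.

I − A =
  [   0.85     0.00    -0.05]
  [  -0.10     0.75    -0.25]
  [  -0.15    -0.45     0.70]
d = (I − A) x:
  d_1 = (+0.85)·340 + (+0.00)·260 + (-0.05)·330 = 272.50
  d_2 = (-0.10)·340 + (+0.75)·260 + (-0.25)·330 = 78.50
  d_3 = (-0.15)·340 + (-0.45)·260 + (+0.70)·330 = 63.00

d_1 = 272.50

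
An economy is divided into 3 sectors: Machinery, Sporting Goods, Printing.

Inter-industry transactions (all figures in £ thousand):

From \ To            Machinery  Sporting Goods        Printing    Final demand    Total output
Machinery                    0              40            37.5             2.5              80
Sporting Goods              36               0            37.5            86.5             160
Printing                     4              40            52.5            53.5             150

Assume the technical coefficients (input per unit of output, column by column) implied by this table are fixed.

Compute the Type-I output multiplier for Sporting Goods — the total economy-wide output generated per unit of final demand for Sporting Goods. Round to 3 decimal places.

Technical coefficients a_ij = z_ij / X_j:
  a_MM = 0/80 = 0.00, a_SM = 36/80 = 0.45, a_PM = 4/80 = 0.05
  a_MS = 40/160 = 0.25, a_SS = 0/160 = 0.00, a_PS = 40/160 = 0.25
  a_MP = 37.5/150 = 0.25, a_SP = 37.5/150 = 0.25, a_PP = 52.5/150 = 0.35
I − A =
  [   1.00    -0.25    -0.25]
  [  -0.45     1.00    -0.25]
  [  -0.05    -0.25     0.65]
Cofactors of I−A, C_ij = (−1)^(i+j)·(minor ij) (rows/columns in the sector order above):
  C_11 = (1.00)(0.65) − (-0.25)(-0.25) = 0.5875
  C_12 = −[(-0.45)(0.65) − (-0.25)(-0.05)] = 0.3050
  C_13 = (-0.45)(-0.25) − (1.00)(-0.05) = 0.1625
  C_21 = −[(-0.25)(0.65) − (-0.25)(-0.25)] = 0.2250
  C_22 = (1.00)(0.65) − (-0.25)(-0.05) = 0.6375
  C_23 = −[(1.00)(-0.25) − (-0.25)(-0.05)] = 0.2625
  C_31 = (-0.25)(-0.25) − (-0.25)(1.00) = 0.3125
  C_32 = −[(1.00)(-0.25) − (-0.25)(-0.45)] = 0.3625
  C_33 = (1.00)(1.00) − (-0.25)(-0.45) = 0.8875
det(I−A) = Σ_j (I−A)_1j·C_1j = (1.00)(0.5875) + (-0.25)(0.3050) + (-0.25)(0.1625) = 0.470625
adj(I−A) = Cᵀ =
  [ 0.5875   0.2250   0.3125]
  [ 0.3050   0.6375   0.3625]
  [ 0.1625   0.2625   0.8875]
(I − A)⁻¹ = adj(I−A) / det(I−A) ≈
  [   1.2483     0.4781     0.6640]
  [   0.6481     1.3546     0.7703]
  [   0.3453     0.5578     1.8858]
The output multiplier for sector j is the column-j sum of the Leontief inverse (I − A)⁻¹ = adj(I−A) / det(I−A).
Column S of adj(I−A): (0.2250, 0.6375, 0.2625); det(I−A) = 0.470625.
m_S = (0.2250 + 0.6375 + 0.2625) / 0.470625 = 1.125 / 0.470625 ≈ 2.390.

m_S = 2.390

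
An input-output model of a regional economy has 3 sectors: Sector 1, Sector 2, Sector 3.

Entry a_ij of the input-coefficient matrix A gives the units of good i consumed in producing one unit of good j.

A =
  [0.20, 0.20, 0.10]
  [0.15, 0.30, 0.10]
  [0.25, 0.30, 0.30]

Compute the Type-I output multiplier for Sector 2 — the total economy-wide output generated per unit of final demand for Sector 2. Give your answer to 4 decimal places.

m_2 = 3.1094

I − A =
  [   0.80    -0.20    -0.10]
  [  -0.15     0.70    -0.10]
  [  -0.25    -0.30     0.70]
Cofactors of I−A, C_ij = (−1)^(i+j)·(minor ij) (rows/columns in the sector order above):
  C_11 = (0.70)(0.70) − (-0.10)(-0.30) = 0.4600
  C_12 = −[(-0.15)(0.70) − (-0.10)(-0.25)] = 0.1300
  C_13 = (-0.15)(-0.30) − (0.70)(-0.25) = 0.2200
  C_21 = −[(-0.20)(0.70) − (-0.10)(-0.30)] = 0.1700
  C_22 = (0.80)(0.70) − (-0.10)(-0.25) = 0.5350
  C_23 = −[(0.80)(-0.30) − (-0.20)(-0.25)] = 0.2900
  C_31 = (-0.20)(-0.10) − (-0.10)(0.70) = 0.0900
  C_32 = −[(0.80)(-0.10) − (-0.10)(-0.15)] = 0.0950
  C_33 = (0.80)(0.70) − (-0.20)(-0.15) = 0.5300
det(I−A) = Σ_j (I−A)_1j·C_1j = (0.80)(0.4600) + (-0.20)(0.1300) + (-0.10)(0.2200) = 0.3200
adj(I−A) = Cᵀ =
  [ 0.4600   0.1700   0.0900]
  [ 0.1300   0.5350   0.0950]
  [ 0.2200   0.2900   0.5300]
(I − A)⁻¹ = adj(I−A) / det(I−A) ≈
  [   1.43750     0.53125     0.28125]
  [   0.40625     1.67188     0.29688]
  [   0.68750     0.90625     1.65625]
The output multiplier for sector j is the column-j sum of the Leontief inverse (I − A)⁻¹ = adj(I−A) / det(I−A).
Column 2 of adj(I−A): (0.1700, 0.5350, 0.2900); det(I−A) = 0.3200.
m_2 = (0.1700 + 0.5350 + 0.2900) / 0.3200 = 0.995 / 0.3200 ≈ 3.1094.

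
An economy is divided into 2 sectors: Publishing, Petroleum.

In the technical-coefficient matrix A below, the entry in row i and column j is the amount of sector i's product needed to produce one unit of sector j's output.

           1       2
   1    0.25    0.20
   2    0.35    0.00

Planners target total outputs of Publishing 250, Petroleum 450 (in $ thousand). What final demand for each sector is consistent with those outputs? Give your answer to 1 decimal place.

I − A =
  [   0.75    -0.20]
  [  -0.35     1.00]
d = (I − A) x:
  d_1 = (+0.75)·250 + (-0.20)·450 = 97.5
  d_2 = (-0.35)·250 + (+1.00)·450 = 362.5

d_1 = 97.5, d_2 = 362.5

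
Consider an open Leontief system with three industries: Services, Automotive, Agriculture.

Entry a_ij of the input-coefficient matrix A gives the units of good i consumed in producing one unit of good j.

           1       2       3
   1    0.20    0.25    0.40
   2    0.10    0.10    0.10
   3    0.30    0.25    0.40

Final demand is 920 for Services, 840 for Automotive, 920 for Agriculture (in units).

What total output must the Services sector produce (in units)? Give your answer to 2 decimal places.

I − A =
  [   0.80    -0.25    -0.40]
  [  -0.10     0.90    -0.10]
  [  -0.30    -0.25     0.60]
Cofactors of I−A, C_ij = (−1)^(i+j)·(minor ij) (rows/columns in the sector order above):
  C_11 = (0.90)(0.60) − (-0.10)(-0.25) = 0.5150
  C_12 = −[(-0.10)(0.60) − (-0.10)(-0.30)] = 0.0900
  C_13 = (-0.10)(-0.25) − (0.90)(-0.30) = 0.2950
  C_21 = −[(-0.25)(0.60) − (-0.40)(-0.25)] = 0.2500
  C_22 = (0.80)(0.60) − (-0.40)(-0.30) = 0.3600
  C_23 = −[(0.80)(-0.25) − (-0.25)(-0.30)] = 0.2750
  C_31 = (-0.25)(-0.10) − (-0.40)(0.90) = 0.3850
  C_32 = −[(0.80)(-0.10) − (-0.40)(-0.10)] = 0.1200
  C_33 = (0.80)(0.90) − (-0.25)(-0.10) = 0.6950
det(I−A) = Σ_j (I−A)_1j·C_1j = (0.80)(0.5150) + (-0.25)(0.0900) + (-0.40)(0.2950) = 0.2715
adj(I−A) = Cᵀ =
  [ 0.5150   0.2500   0.3850]
  [ 0.0900   0.3600   0.1200]
  [ 0.2950   0.2750   0.6950]
(I − A)⁻¹ = adj(I−A) / det(I−A) ≈
  [   1.8969     0.9208     1.4180]
  [   0.3315     1.3260     0.4420]
  [   1.0866     1.0129     2.5599]
x = (I − A)⁻¹ d = adj(I−A)·d / det(I−A), with det(I−A) = 0.2715:
  x_1 = (0.5150·920 + 0.2500·840 + 0.3850·920) / 0.2715 = 1038.00 / 0.2715 ≈ 3823.20
  x_2 = (0.0900·920 + 0.3600·840 + 0.1200·920) / 0.2715 = 495.60 / 0.2715 ≈ 1825.41
  x_3 = (0.2950·920 + 0.2750·840 + 0.6950·920) / 0.2715 = 1141.80 / 0.2715 ≈ 4205.52

x_1 = 3823.20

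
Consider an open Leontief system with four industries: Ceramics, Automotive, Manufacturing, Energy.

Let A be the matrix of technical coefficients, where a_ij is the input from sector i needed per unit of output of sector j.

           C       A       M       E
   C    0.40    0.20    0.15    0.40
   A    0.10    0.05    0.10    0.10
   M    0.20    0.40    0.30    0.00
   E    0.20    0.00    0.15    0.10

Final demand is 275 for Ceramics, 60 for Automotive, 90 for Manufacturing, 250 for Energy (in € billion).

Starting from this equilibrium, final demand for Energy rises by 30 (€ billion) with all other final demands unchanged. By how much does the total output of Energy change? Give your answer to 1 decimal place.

I − A =
  [   0.60    -0.20    -0.15    -0.40]
  [  -0.10     0.95    -0.10    -0.10]
  [  -0.20    -0.40     0.70     0.00]
  [  -0.20     0.00    -0.15     0.90]
Compute the cofactors C_ij = (−1)^(i+j)·(3×3 minor ij) of I−A; the adjugate is their transpose:
adj(I−A) = Cᵀ =
  [ 0.55650   0.20400   0.20625   0.27000]
  [ 0.09800   0.28300   0.07750   0.07500]
  [ 0.21500   0.22000   0.41500   0.12000]
  [ 0.15950   0.08200   0.11500   0.32250]
det(I−A) = Σ_j (I−A)_1j·C_1j = (0.60)(0.55650) + (-0.20)(0.09800) + (-0.15)(0.21500) + (-0.40)(0.15950) = 0.21825
(I − A)⁻¹ = adj(I−A) / det(I−A) ≈
  [   2.5498     0.9347     0.9450     1.2371]
  [   0.4490     1.2967     0.3551     0.3436]
  [   0.9851     1.0080     1.9015     0.5498]
  [   0.7308     0.3757     0.5269     1.4777]
Δx = (I − A)⁻¹ Δd with Δd having +30 in the Energy component and 0 elsewhere.
So Δx_E = L_EE · (+30), where L_EE = adj(I−A)_EE / det(I−A) = 0.32250 / 0.21825.
Δx_E = 0.32250 × (+30) / 0.21825 = 9.675 / 0.21825 ≈ 44.3.

Δx_E = 44.3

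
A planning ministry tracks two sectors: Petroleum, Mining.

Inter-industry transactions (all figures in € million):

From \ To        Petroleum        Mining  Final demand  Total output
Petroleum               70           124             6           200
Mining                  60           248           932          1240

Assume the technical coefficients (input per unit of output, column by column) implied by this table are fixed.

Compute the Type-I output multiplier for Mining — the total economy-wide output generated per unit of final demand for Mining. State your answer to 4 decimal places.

Technical coefficients a_ij = z_ij / X_j:
  a_PP = 70/200 = 0.35, a_MP = 60/200 = 0.30
  a_PM = 124/1240 = 0.10, a_MM = 248/1240 = 0.20
I − A =
  [   0.65    -0.10]
  [  -0.30     0.80]
det(I−A) = (0.65)(0.80) − (-0.10)(-0.30) = 0.4900
adj(I−A) = [[0.80, 0.10], [0.30, 0.65]]
(I − A)⁻¹ = adj(I−A) / det(I−A) ≈
  [   1.63265     0.20408]
  [   0.61224     1.32653]
The output multiplier for sector j is the column-j sum of the Leontief inverse (I − A)⁻¹ = adj(I−A) / det(I−A).
Column M of adj(I−A): (0.10, 0.65); det(I−A) = 0.4900.
m_M = (0.10 + 0.65) / 0.4900 = 0.75 / 0.4900 ≈ 1.5306.

m_M = 1.5306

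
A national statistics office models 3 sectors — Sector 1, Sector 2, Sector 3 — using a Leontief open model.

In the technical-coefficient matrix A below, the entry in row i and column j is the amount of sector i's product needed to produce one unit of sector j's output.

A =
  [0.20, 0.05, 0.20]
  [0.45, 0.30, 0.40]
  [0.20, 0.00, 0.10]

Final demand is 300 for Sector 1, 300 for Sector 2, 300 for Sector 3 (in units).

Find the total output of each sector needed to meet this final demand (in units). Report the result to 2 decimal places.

x_1 = 554.51, x_2 = 1045.93, x_3 = 456.56

I − A =
  [   0.80    -0.05    -0.20]
  [  -0.45     0.70    -0.40]
  [  -0.20     0.00     0.90]
Cofactors of I−A, C_ij = (−1)^(i+j)·(minor ij) (rows/columns in the sector order above):
  C_11 = (0.70)(0.90) − (-0.40)(0.00) = 0.6300
  C_12 = −[(-0.45)(0.90) − (-0.40)(-0.20)] = 0.4850
  C_13 = (-0.45)(0.00) − (0.70)(-0.20) = 0.1400
  C_21 = −[(-0.05)(0.90) − (-0.20)(0.00)] = 0.0450
  C_22 = (0.80)(0.90) − (-0.20)(-0.20) = 0.6800
  C_23 = −[(0.80)(0.00) − (-0.05)(-0.20)] = 0.0100
  C_31 = (-0.05)(-0.40) − (-0.20)(0.70) = 0.1600
  C_32 = −[(0.80)(-0.40) − (-0.20)(-0.45)] = 0.4100
  C_33 = (0.80)(0.70) − (-0.05)(-0.45) = 0.5375
det(I−A) = Σ_j (I−A)_1j·C_1j = (0.80)(0.6300) + (-0.05)(0.4850) + (-0.20)(0.1400) = 0.45175
adj(I−A) = Cᵀ =
  [ 0.6300   0.0450   0.1600]
  [ 0.4850   0.6800   0.4100]
  [ 0.1400   0.0100   0.5375]
(I − A)⁻¹ = adj(I−A) / det(I−A) ≈
  [   1.3946     0.0996     0.3542]
  [   1.0736     1.5053     0.9076]
  [   0.3099     0.0221     1.1898]
x = (I − A)⁻¹ d = adj(I−A)·d / det(I−A), with det(I−A) = 0.45175:
  x_1 = (0.6300·300 + 0.0450·300 + 0.1600·300) / 0.45175 = 250.50 / 0.45175 ≈ 554.51
  x_2 = (0.4850·300 + 0.6800·300 + 0.4100·300) / 0.45175 = 472.50 / 0.45175 ≈ 1045.93
  x_3 = (0.1400·300 + 0.0100·300 + 0.5375·300) / 0.45175 = 206.25 / 0.45175 ≈ 456.56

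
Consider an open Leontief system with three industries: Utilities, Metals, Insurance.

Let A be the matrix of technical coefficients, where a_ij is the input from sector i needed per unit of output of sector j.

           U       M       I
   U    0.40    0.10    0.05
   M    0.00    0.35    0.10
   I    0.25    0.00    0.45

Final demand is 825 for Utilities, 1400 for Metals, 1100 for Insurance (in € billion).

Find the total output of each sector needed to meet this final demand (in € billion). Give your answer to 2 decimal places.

I − A =
  [   0.60    -0.10    -0.05]
  [   0.00     0.65    -0.10]
  [  -0.25     0.00     0.55]
Cofactors of I−A, C_ij = (−1)^(i+j)·(minor ij) (rows/columns in the sector order above):
  C_11 = (0.65)(0.55) − (-0.10)(0.00) = 0.3575
  C_12 = −[(0.00)(0.55) − (-0.10)(-0.25)] = 0.0250
  C_13 = (0.00)(0.00) − (0.65)(-0.25) = 0.1625
  C_21 = −[(-0.10)(0.55) − (-0.05)(0.00)] = 0.0550
  C_22 = (0.60)(0.55) − (-0.05)(-0.25) = 0.3175
  C_23 = −[(0.60)(0.00) − (-0.10)(-0.25)] = 0.0250
  C_31 = (-0.10)(-0.10) − (-0.05)(0.65) = 0.0425
  C_32 = −[(0.60)(-0.10) − (-0.05)(0.00)] = 0.0600
  C_33 = (0.60)(0.65) − (-0.10)(0.00) = 0.3900
det(I−A) = Σ_j (I−A)_1j·C_1j = (0.60)(0.3575) + (-0.10)(0.0250) + (-0.05)(0.1625) = 0.203875
adj(I−A) = Cᵀ =
  [ 0.3575   0.0550   0.0425]
  [ 0.0250   0.3175   0.0600]
  [ 0.1625   0.0250   0.3900]
(I − A)⁻¹ = adj(I−A) / det(I−A) ≈
  [   1.7535     0.2698     0.2085]
  [   0.1226     1.5573     0.2943]
  [   0.7971     0.1226     1.9129]
x = (I − A)⁻¹ d = adj(I−A)·d / det(I−A), with det(I−A) = 0.203875:
  x_U = (0.3575·825 + 0.0550·1400 + 0.0425·1100) / 0.203875 = 418.6875 / 0.203875 ≈ 2053.65
  x_M = (0.0250·825 + 0.3175·1400 + 0.0600·1100) / 0.203875 = 531.125 / 0.203875 ≈ 2605.15
  x_I = (0.1625·825 + 0.0250·1400 + 0.3900·1100) / 0.203875 = 598.0625 / 0.203875 ≈ 2933.48

x_U = 2053.65, x_M = 2605.15, x_I = 2933.48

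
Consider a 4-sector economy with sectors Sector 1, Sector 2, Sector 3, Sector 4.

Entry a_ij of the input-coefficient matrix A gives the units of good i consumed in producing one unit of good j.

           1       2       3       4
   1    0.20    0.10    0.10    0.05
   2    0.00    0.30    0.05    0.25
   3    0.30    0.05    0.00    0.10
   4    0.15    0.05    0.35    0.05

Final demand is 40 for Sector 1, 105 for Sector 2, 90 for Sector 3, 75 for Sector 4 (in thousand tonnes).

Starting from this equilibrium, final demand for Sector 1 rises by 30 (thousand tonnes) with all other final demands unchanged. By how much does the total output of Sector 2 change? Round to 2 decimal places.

Δx_2 = 5.15

I − A =
  [   0.80    -0.10    -0.10    -0.05]
  [   0.00     0.70    -0.05    -0.25]
  [  -0.30    -0.05     1.00    -0.10]
  [  -0.15    -0.05    -0.35     0.95]
Compute the cofactors C_ij = (−1)^(i+j)·(3×3 minor ij) of I−A; the adjugate is their transpose:
adj(I−A) = Cᵀ =
  [ 0.621000   0.100125   0.091125   0.068625]
  [ 0.078750   0.689250   0.111375   0.197250]
  [ 0.208125   0.072375   0.513000   0.084000]
  [ 0.178875   0.078750   0.209250   0.535500]
det(I−A) = Σ_j (I−A)_1j·C_1j = (0.80)(0.621000) + (-0.10)(0.078750) + (-0.10)(0.208125) + (-0.05)(0.178875) = 0.45916875
(I − A)⁻¹ = adj(I−A) / det(I−A) ≈
  [   1.3524     0.2181     0.1985     0.1495]
  [   0.1715     1.5011     0.2426     0.4296]
  [   0.4533     0.1576     1.1172     0.1829]
  [   0.3896     0.1715     0.4557     1.1662]
Δx = (I − A)⁻¹ Δd with Δd having +30 in the Sector 1 component and 0 elsewhere.
So Δx_2 = L_21 · (+30), where L_21 = adj(I−A)_21 / det(I−A) = 0.078750 / 0.45916875.
Δx_2 = 0.078750 × (+30) / 0.45916875 = 2.3625 / 0.45916875 ≈ 5.15.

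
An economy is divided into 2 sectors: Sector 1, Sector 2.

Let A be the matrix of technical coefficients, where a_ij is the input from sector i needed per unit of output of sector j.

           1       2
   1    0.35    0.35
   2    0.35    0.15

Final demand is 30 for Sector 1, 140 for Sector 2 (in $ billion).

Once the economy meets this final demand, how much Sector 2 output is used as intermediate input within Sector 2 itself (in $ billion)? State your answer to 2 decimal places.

z_22 = 35.41

I − A =
  [   0.65    -0.35]
  [  -0.35     0.85]
det(I−A) = (0.65)(0.85) − (-0.35)(-0.35) = 0.4300
adj(I−A) = [[0.85, 0.35], [0.35, 0.65]]
(I − A)⁻¹ = adj(I−A) / det(I−A) ≈
  [   1.9767     0.8140]
  [   0.8140     1.5116]
First solve x = (I − A)⁻¹ d = adj(I−A)·d / det(I−A); in particular x_2 = (0.35·30 + 0.65·140) / 0.4300 = 101.50 / 0.4300 ≈ 236.0465.
Intermediate flow from 2 to 2: z_22 = a_22 · x_2 = 0.15 × 101.50 / 0.4300 = 15.225 / 0.4300 ≈ 35.41.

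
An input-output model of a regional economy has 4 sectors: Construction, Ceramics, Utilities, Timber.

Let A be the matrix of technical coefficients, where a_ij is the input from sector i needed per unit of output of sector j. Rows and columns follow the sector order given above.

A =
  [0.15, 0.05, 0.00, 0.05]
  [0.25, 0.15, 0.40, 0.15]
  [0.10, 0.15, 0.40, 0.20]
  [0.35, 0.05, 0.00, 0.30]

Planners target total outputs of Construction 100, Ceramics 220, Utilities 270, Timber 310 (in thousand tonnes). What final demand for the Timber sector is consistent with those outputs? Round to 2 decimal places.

I − A =
  [   0.85    -0.05     0.00    -0.05]
  [  -0.25     0.85    -0.40    -0.15]
  [  -0.10    -0.15     0.60    -0.20]
  [  -0.35    -0.05     0.00     0.70]
d = (I − A) x:
  d_1 = (+0.85)·100 + (-0.05)·220 + (+0.00)·270 + (-0.05)·310 = 58.50
  d_2 = (-0.25)·100 + (+0.85)·220 + (-0.40)·270 + (-0.15)·310 = 7.50
  d_3 = (-0.10)·100 + (-0.15)·220 + (+0.60)·270 + (-0.20)·310 = 57.00
  d_4 = (-0.35)·100 + (-0.05)·220 + (+0.00)·270 + (+0.70)·310 = 171.00

d_4 = 171.00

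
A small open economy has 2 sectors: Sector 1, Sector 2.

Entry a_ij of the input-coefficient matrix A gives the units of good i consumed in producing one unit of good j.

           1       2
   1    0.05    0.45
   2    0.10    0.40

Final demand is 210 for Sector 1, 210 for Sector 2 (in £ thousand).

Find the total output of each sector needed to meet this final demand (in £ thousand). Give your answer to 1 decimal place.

x_1 = 420.0, x_2 = 420.0

I − A =
  [   0.95    -0.45]
  [  -0.10     0.60]
det(I−A) = (0.95)(0.60) − (-0.45)(-0.10) = 0.5250
adj(I−A) = [[0.60, 0.45], [0.10, 0.95]]
(I − A)⁻¹ = adj(I−A) / det(I−A) ≈
  [   1.1429     0.8571]
  [   0.1905     1.8095]
x = (I − A)⁻¹ d = adj(I−A)·d / det(I−A), with det(I−A) = 0.5250:
  x_1 = (0.60·210 + 0.45·210) / 0.5250 = 220.50 / 0.5250 = 420.0
  x_2 = (0.10·210 + 0.95·210) / 0.5250 = 220.50 / 0.5250 = 420.0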